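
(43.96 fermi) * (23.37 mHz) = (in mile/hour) 2.298e-15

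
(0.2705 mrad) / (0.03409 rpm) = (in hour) 2.105e-05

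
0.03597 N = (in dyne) 3597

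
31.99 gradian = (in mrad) 502.5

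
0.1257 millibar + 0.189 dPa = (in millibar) 0.1259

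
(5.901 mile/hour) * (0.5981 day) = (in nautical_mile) 73.61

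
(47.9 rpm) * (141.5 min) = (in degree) 2.44e+06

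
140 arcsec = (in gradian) 0.04321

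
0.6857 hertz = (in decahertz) 0.06857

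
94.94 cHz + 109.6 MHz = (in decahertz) 1.096e+07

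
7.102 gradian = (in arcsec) 2.301e+04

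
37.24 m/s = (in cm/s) 3724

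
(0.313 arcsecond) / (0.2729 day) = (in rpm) 6.146e-10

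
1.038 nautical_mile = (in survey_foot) 6307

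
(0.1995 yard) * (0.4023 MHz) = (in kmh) 2.642e+05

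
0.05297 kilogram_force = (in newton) 0.5195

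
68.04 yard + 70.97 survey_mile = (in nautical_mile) 61.7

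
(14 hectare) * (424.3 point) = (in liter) 2.096e+07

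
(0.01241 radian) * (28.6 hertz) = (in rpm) 3.389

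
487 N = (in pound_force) 109.5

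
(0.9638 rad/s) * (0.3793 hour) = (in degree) 7.54e+04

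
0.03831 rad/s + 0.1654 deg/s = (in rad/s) 0.0412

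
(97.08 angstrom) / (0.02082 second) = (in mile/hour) 1.043e-06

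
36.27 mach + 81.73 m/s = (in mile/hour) 2.781e+04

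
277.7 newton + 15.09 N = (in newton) 292.8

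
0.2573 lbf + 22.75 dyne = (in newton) 1.145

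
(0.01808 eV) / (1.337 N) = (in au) 1.448e-32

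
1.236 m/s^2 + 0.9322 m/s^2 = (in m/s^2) 2.168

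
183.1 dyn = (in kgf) 0.0001867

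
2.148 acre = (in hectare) 0.8693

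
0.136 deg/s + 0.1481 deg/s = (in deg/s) 0.2841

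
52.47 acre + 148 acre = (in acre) 200.5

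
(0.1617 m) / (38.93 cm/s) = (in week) 6.868e-07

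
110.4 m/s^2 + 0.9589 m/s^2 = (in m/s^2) 111.4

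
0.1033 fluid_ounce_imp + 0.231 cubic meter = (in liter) 231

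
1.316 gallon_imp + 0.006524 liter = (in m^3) 0.005989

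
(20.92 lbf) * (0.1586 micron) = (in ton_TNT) 3.527e-15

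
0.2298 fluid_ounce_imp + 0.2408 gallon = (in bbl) 0.005774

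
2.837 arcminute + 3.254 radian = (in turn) 0.518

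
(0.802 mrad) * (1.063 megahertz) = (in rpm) 8141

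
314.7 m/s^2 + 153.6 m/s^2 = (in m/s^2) 468.3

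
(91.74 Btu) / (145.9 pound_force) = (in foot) 489.3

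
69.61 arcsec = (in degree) 0.01934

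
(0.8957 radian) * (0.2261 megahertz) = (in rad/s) 2.025e+05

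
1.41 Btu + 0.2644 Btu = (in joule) 1767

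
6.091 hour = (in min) 365.5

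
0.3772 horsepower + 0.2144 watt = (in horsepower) 0.3775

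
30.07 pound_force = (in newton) 133.8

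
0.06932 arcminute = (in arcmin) 0.06932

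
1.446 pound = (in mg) 6.559e+05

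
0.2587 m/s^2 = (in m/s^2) 0.2587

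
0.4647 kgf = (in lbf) 1.024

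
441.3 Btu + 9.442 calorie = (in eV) 2.906e+24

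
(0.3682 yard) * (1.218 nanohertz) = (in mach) 1.204e-12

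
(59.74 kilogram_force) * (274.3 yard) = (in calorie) 3.512e+04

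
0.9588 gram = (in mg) 958.8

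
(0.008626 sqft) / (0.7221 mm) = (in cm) 111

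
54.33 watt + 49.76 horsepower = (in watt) 3.716e+04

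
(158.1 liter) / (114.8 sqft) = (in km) 1.482e-05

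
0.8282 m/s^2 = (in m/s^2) 0.8282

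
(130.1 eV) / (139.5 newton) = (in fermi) 0.0001494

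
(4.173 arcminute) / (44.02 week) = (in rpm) 4.354e-10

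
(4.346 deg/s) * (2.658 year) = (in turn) 1.012e+06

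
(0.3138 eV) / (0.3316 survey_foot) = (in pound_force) 1.118e-19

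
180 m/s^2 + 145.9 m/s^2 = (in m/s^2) 325.9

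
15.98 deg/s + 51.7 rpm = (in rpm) 54.36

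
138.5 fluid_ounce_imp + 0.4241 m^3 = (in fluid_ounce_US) 1.447e+04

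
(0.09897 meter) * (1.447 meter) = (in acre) 3.539e-05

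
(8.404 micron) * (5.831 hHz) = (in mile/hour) 0.01096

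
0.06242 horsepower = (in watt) 46.55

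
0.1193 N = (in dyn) 1.193e+04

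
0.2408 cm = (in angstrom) 2.408e+07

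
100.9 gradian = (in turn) 0.2523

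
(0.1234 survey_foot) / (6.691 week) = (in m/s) 9.295e-09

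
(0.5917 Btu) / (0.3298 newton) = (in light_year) 2.001e-13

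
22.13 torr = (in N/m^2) 2950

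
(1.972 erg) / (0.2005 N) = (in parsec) 3.187e-23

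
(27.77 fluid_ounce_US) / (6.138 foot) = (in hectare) 4.39e-08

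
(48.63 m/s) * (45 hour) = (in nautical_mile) 4254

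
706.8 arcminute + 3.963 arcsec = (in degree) 11.78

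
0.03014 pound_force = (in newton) 0.1341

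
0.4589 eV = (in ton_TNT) 1.757e-29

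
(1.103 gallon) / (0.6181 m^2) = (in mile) 4.197e-06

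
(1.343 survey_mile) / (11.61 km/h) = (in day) 0.007757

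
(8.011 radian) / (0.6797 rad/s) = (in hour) 0.003274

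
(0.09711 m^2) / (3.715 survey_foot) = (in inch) 3.376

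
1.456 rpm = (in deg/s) 8.736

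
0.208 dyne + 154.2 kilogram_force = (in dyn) 1.512e+08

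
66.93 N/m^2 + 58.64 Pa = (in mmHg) 0.9419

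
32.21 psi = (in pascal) 2.221e+05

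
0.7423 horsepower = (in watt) 553.5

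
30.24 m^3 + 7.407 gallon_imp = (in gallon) 7997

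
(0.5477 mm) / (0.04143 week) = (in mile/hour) 4.89e-08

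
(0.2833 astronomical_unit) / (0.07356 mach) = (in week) 2798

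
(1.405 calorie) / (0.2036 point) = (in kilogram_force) 8346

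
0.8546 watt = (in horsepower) 0.001146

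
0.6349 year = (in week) 33.11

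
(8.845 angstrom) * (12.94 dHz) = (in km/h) 4.12e-09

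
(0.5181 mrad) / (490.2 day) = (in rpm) 1.168e-10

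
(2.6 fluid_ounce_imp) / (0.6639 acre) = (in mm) 2.75e-05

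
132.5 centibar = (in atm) 1.308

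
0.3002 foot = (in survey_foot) 0.3002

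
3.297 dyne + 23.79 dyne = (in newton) 0.0002709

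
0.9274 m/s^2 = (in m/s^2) 0.9274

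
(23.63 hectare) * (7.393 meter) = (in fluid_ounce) 5.907e+10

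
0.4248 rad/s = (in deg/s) 24.34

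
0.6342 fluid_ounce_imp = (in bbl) 0.0001133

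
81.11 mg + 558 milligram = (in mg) 639.1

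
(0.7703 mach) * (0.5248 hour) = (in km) 495.5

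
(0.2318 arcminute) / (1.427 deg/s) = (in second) 0.002707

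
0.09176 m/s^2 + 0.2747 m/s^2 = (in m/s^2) 0.3665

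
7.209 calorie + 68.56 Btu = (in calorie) 1.73e+04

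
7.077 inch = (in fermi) 1.798e+14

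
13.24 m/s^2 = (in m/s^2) 13.24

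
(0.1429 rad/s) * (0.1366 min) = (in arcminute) 4026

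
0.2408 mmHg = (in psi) 0.004656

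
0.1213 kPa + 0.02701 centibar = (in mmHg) 1.112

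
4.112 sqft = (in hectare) 3.82e-05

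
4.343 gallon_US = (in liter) 16.44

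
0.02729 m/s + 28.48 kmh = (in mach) 0.02331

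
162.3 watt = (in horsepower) 0.2176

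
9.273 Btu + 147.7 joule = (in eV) 6.199e+22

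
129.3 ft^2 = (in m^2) 12.01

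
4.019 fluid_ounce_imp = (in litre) 0.1142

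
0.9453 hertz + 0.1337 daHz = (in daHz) 0.2282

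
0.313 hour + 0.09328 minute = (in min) 18.87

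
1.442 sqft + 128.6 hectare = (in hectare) 128.6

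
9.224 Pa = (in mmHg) 0.06919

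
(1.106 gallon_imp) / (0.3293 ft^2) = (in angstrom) 1.644e+09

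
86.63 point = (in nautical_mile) 1.65e-05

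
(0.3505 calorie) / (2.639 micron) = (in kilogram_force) 5.667e+04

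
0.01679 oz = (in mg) 476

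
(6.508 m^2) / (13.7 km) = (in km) 4.75e-07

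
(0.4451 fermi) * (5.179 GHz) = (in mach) 6.77e-09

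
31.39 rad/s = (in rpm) 299.8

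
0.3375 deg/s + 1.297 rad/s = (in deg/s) 74.65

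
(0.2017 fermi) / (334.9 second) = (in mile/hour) 1.347e-18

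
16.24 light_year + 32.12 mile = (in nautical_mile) 8.296e+13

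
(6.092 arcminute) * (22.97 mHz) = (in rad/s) 4.07e-05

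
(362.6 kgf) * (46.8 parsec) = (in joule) 5.135e+21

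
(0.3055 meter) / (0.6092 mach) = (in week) 2.435e-09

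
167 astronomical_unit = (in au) 167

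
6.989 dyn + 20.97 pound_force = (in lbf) 20.97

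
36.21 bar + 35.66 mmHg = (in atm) 35.78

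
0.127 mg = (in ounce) 4.48e-06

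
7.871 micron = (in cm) 0.0007871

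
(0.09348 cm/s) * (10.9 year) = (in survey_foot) 1.054e+06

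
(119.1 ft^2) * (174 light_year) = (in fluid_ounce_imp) 6.411e+23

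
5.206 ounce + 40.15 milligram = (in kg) 0.1476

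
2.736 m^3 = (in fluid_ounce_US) 9.252e+04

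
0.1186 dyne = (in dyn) 0.1186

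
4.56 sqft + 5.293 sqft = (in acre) 0.0002262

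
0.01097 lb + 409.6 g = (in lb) 0.914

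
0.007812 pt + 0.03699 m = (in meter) 0.03699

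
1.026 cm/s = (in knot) 0.01994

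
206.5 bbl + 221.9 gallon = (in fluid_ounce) 1.139e+06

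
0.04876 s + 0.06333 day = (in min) 91.2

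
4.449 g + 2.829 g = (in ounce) 0.2567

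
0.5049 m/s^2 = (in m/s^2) 0.5049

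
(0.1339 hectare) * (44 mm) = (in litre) 5.892e+04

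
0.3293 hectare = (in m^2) 3293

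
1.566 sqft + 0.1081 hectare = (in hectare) 0.1081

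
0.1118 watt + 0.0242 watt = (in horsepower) 0.0001824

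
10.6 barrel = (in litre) 1685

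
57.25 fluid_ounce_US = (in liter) 1.693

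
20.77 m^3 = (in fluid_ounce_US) 7.023e+05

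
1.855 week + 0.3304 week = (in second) 1.322e+06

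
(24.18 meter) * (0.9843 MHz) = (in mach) 6.99e+04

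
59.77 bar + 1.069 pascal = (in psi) 866.9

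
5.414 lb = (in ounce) 86.62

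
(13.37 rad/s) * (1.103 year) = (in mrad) 4.651e+11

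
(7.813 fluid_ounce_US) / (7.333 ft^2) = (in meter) 0.0003392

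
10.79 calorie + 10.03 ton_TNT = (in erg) 4.197e+17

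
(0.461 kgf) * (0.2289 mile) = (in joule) 1665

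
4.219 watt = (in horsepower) 0.005658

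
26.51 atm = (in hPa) 2.686e+04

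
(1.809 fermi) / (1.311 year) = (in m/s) 4.376e-23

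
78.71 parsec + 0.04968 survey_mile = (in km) 2.429e+15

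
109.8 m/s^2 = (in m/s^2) 109.8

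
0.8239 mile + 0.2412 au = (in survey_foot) 1.184e+11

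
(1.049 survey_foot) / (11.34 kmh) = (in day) 1.175e-06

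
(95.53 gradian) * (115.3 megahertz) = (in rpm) 1.652e+09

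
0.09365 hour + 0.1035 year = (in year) 0.1035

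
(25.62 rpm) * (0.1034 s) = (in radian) 0.2774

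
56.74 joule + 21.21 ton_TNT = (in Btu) 8.411e+07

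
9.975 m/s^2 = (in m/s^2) 9.975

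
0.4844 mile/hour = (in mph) 0.4844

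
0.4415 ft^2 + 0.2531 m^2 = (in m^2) 0.2941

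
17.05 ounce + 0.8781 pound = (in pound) 1.944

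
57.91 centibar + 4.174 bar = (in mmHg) 3565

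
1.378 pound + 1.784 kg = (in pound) 5.311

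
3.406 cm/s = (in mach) 0.0001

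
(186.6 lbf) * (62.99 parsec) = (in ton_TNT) 3.856e+11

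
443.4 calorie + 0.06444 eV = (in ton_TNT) 4.434e-07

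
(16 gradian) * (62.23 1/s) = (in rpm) 149.4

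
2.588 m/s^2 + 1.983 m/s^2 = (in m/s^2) 4.571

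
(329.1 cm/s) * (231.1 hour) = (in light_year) 2.894e-10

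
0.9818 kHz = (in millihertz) 9.818e+05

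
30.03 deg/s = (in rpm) 5.005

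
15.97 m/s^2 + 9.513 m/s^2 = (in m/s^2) 25.48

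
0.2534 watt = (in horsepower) 0.0003398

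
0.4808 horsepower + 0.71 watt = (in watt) 359.2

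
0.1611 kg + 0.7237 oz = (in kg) 0.1816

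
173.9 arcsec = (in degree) 0.04831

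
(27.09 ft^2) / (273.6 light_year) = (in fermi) 0.0009723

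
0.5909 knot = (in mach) 0.0008928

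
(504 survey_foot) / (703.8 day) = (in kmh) 9.095e-06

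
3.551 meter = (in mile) 0.002206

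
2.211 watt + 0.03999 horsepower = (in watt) 32.03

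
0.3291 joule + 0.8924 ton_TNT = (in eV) 2.33e+28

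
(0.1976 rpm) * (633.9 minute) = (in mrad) 7.87e+05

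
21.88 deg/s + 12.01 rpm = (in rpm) 15.66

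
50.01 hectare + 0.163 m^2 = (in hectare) 50.01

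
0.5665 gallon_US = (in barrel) 0.01349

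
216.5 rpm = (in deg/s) 1299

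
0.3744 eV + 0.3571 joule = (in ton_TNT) 8.535e-11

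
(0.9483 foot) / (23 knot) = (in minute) 0.0004071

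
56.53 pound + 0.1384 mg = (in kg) 25.64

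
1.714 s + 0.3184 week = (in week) 0.3184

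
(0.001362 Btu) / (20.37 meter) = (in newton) 0.07054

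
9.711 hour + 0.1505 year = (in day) 55.34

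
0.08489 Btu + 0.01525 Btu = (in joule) 105.7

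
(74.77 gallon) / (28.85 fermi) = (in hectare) 9.811e+08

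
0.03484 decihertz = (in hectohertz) 3.484e-05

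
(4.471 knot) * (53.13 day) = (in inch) 4.157e+08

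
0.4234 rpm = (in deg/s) 2.54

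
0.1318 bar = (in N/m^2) 1.318e+04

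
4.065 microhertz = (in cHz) 0.0004065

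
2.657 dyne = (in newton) 2.657e-05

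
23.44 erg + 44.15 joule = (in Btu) 0.04185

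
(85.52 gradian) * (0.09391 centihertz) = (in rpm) 0.01205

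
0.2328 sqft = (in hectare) 2.163e-06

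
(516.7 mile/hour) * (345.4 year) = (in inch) 9.906e+13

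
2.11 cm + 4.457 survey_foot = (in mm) 1380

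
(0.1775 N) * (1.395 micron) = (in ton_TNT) 5.918e-17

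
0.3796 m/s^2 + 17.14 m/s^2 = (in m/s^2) 17.52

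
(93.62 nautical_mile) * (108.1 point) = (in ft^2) 7.117e+04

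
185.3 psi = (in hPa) 1.278e+04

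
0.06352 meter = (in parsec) 2.059e-18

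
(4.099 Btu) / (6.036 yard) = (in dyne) 7.836e+07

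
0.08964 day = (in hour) 2.151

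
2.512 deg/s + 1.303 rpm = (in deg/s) 10.33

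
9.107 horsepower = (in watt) 6791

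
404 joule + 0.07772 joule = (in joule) 404.1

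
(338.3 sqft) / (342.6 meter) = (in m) 0.09174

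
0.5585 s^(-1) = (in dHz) 5.585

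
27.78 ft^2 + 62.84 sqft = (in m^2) 8.419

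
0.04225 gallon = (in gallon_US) 0.04225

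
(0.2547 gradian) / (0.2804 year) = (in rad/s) 4.524e-10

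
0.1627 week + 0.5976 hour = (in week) 0.1663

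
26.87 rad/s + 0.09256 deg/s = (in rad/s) 26.87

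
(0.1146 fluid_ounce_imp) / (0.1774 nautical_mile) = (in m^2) 9.911e-09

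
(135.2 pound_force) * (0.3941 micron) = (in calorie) 5.665e-05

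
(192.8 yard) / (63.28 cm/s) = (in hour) 0.07739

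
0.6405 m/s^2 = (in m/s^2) 0.6405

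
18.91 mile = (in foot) 9.984e+04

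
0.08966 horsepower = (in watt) 66.86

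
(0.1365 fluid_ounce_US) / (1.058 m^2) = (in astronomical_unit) 2.55e-17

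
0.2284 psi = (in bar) 0.01575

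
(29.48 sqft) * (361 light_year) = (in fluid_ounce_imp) 3.292e+23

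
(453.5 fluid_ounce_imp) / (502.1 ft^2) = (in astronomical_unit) 1.847e-15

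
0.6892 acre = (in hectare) 0.2789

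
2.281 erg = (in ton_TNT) 5.452e-17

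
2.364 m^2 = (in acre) 0.0005842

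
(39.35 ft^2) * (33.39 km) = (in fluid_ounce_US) 4.128e+09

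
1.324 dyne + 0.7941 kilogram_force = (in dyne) 7.787e+05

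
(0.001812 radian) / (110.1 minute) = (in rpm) 2.619e-06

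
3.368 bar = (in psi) 48.85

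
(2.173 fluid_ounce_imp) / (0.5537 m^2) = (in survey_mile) 6.929e-08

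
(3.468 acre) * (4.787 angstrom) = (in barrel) 4.226e-05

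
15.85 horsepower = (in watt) 1.182e+04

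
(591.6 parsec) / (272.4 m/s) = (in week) 1.108e+11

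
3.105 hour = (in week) 0.01848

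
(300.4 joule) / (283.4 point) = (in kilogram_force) 306.4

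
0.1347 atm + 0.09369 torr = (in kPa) 13.66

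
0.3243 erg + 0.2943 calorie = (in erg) 1.231e+07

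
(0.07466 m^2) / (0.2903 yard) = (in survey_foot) 0.9228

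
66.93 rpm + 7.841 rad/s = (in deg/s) 850.8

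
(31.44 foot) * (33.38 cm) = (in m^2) 3.199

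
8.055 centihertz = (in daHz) 0.008055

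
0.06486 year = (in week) 3.382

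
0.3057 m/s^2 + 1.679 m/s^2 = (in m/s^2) 1.985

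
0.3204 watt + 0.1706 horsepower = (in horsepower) 0.171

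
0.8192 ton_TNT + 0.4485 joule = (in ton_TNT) 0.8192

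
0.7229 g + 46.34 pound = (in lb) 46.34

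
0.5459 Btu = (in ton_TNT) 1.377e-07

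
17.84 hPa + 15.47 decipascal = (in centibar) 1.786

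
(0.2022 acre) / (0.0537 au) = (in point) 0.0002887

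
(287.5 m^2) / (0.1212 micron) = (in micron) 2.372e+15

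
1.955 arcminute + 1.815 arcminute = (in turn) 0.0001745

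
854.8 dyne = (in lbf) 0.001922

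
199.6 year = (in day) 7.285e+04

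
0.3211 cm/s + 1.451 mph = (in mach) 0.001914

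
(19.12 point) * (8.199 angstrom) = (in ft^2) 5.953e-11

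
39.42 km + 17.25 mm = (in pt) 1.117e+08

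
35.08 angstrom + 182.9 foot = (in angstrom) 5.575e+11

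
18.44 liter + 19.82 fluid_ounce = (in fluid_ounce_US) 643.4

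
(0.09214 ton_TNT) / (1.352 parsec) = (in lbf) 2.077e-09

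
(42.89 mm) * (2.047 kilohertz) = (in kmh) 316.1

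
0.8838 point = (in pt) 0.8838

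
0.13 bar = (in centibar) 13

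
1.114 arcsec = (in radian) 5.401e-06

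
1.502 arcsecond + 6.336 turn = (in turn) 6.336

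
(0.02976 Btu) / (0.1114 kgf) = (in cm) 2874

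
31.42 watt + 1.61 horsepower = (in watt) 1232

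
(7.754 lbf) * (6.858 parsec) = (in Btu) 6.918e+15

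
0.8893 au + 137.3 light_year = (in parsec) 42.1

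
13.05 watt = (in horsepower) 0.0175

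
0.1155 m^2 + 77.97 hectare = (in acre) 192.7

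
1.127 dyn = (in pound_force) 2.534e-06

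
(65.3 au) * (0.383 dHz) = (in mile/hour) 8.369e+11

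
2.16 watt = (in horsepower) 0.002897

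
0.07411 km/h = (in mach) 6.046e-05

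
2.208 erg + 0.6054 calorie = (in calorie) 0.6054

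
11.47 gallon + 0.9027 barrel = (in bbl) 1.176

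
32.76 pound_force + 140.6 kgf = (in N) 1525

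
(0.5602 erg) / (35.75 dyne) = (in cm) 0.01567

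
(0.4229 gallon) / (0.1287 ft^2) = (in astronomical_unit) 8.95e-13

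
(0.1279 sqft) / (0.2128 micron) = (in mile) 34.7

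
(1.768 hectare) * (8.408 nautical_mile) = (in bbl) 1.732e+09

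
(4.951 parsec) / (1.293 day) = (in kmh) 4.923e+12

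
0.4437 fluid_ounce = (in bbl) 8.253e-05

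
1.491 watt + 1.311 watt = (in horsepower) 0.003758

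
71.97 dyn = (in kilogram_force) 7.339e-05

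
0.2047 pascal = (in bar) 2.047e-06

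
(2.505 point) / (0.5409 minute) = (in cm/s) 0.002723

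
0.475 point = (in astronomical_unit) 1.12e-15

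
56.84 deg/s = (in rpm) 9.473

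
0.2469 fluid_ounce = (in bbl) 4.593e-05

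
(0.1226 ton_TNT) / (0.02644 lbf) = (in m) 4.361e+09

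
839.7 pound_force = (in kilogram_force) 380.9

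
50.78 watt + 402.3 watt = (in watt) 453.1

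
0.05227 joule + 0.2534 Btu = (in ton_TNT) 6.391e-08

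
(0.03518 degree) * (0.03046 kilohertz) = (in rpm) 0.1786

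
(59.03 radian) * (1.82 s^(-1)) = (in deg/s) 6156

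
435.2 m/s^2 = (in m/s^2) 435.2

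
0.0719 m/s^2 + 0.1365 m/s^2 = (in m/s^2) 0.2084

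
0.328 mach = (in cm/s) 1.117e+04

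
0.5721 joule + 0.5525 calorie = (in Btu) 0.002733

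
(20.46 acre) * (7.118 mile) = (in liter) 9.485e+11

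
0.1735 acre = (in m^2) 702.1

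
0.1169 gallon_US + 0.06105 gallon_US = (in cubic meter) 0.0006736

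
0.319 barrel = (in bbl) 0.319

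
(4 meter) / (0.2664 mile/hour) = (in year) 1.065e-06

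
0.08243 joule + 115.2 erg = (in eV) 5.146e+17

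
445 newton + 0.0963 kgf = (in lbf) 100.3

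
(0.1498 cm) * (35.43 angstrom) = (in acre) 1.311e-15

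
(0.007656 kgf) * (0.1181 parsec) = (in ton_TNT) 6.539e+04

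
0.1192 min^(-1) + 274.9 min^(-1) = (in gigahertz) 4.584e-09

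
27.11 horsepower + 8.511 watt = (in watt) 2.022e+04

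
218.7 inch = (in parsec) 1.8e-16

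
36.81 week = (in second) 2.226e+07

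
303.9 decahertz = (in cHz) 3.039e+05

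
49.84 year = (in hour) 4.366e+05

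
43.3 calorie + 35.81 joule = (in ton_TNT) 5.186e-08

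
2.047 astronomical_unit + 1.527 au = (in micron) 5.347e+17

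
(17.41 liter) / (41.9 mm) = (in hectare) 4.155e-05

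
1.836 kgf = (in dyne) 1.801e+06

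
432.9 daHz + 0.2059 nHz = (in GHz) 4.329e-06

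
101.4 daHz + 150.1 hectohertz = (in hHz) 160.2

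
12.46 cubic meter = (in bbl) 78.37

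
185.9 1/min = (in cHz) 309.8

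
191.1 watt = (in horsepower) 0.2563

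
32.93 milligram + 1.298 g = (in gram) 1.331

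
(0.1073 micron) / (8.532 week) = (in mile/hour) 4.651e-14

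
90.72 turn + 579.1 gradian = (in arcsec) 1.194e+08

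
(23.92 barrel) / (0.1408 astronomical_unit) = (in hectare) 1.805e-14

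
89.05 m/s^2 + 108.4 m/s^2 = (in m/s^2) 197.4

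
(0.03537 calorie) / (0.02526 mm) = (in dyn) 5.859e+08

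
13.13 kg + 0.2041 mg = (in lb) 28.95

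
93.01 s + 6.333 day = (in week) 0.9049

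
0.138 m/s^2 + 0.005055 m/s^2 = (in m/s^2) 0.1431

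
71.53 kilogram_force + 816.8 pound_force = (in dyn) 4.335e+08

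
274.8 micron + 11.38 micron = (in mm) 0.2862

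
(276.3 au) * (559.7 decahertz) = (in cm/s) 2.313e+19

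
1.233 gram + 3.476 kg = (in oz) 122.7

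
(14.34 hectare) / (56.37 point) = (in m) 7.211e+06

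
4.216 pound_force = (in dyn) 1.875e+06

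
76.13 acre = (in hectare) 30.81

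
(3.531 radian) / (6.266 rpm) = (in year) 1.706e-07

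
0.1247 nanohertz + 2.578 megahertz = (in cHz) 2.578e+08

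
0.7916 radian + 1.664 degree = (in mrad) 820.6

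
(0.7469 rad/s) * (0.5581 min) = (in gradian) 1592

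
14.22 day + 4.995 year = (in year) 5.034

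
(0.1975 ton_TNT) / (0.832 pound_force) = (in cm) 2.233e+10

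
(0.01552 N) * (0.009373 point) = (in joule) 5.132e-08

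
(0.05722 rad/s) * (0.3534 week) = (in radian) 1.223e+04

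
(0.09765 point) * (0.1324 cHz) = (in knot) 8.866e-08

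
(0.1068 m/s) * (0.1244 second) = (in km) 1.329e-05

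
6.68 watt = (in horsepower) 0.008958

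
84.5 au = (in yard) 1.382e+13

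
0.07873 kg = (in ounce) 2.777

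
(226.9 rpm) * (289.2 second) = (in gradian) 4.375e+05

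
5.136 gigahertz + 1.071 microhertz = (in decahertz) 5.136e+08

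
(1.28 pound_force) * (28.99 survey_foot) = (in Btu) 0.04769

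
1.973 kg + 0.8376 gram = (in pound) 4.352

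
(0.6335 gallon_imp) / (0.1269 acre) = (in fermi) 5.608e+09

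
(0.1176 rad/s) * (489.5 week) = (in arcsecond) 7.181e+12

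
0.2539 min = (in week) 2.519e-05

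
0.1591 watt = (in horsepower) 0.0002134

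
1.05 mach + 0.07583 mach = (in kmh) 1380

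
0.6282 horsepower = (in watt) 468.4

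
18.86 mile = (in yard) 3.319e+04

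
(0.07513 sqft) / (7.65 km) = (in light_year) 9.644e-23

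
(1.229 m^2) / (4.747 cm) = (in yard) 28.31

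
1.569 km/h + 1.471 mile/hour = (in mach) 0.003211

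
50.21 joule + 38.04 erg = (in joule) 50.21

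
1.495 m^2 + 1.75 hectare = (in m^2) 1.75e+04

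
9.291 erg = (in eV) 5.799e+12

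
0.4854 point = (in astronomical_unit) 1.145e-15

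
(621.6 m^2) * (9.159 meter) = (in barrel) 3.581e+04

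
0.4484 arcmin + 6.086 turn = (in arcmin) 1.315e+05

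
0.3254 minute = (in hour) 0.005423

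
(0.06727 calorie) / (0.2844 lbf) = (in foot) 0.7299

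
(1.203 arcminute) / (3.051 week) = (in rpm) 1.811e-09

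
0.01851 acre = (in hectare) 0.007491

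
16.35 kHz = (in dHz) 1.635e+05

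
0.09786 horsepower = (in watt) 72.97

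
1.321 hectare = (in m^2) 1.321e+04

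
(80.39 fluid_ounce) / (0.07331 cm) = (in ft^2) 34.91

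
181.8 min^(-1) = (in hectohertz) 0.0303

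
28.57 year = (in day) 1.043e+04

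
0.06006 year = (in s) 1.894e+06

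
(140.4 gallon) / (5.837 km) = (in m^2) 9.105e-05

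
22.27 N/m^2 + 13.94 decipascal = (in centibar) 0.02366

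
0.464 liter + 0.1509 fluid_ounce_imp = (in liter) 0.4683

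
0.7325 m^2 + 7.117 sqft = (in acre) 0.0003444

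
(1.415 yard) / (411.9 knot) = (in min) 0.0001018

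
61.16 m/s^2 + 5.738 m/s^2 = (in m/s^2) 66.9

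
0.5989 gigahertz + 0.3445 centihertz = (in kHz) 5.989e+05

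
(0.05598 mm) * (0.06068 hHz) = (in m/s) 0.0003397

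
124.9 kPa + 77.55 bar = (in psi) 1143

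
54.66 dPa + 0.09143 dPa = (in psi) 0.0007941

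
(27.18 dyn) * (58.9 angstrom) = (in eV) 9.992e+06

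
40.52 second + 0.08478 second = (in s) 40.6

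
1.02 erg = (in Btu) 9.668e-11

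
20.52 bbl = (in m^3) 3.262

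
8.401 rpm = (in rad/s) 0.8798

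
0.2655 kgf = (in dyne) 2.604e+05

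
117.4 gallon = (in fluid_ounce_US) 1.503e+04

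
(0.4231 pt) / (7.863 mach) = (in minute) 9.292e-10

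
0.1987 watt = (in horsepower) 0.0002665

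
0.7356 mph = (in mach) 0.0009658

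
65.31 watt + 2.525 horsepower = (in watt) 1948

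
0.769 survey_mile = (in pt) 3.508e+06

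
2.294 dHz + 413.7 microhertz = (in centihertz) 22.98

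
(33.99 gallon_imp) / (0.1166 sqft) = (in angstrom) 1.426e+11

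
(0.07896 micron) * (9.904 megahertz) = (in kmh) 2.815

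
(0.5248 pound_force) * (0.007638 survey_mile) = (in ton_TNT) 6.858e-09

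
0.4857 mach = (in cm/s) 1.654e+04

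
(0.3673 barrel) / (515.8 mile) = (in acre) 1.738e-11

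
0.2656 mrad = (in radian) 0.0002656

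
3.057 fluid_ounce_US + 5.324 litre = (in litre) 5.414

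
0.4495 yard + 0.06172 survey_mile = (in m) 99.74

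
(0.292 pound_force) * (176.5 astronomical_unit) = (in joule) 3.43e+13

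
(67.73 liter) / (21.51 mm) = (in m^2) 3.149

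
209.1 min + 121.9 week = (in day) 853.4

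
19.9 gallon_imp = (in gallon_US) 23.9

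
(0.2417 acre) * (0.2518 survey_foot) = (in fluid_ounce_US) 2.538e+06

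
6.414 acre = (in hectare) 2.596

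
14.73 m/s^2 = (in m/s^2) 14.73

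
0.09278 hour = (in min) 5.567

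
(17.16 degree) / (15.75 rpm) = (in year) 5.758e-09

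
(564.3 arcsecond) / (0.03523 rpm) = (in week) 1.226e-06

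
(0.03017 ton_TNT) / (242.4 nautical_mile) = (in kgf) 28.67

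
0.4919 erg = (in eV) 3.07e+11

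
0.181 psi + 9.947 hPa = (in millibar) 22.43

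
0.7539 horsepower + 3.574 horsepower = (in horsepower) 4.328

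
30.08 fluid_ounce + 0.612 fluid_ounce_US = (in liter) 0.9077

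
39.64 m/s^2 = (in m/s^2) 39.64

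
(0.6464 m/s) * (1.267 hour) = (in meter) 2948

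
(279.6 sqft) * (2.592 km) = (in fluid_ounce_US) 2.277e+09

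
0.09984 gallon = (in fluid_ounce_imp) 13.3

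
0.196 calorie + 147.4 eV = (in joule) 0.8201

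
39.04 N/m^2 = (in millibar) 0.3904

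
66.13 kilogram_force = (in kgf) 66.13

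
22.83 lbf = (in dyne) 1.016e+07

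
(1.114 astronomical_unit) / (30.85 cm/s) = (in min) 9.003e+09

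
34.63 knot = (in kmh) 64.13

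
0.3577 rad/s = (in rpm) 3.416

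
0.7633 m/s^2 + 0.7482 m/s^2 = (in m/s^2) 1.511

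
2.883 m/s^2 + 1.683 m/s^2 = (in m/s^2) 4.566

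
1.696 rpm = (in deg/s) 10.18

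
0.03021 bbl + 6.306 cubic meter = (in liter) 6311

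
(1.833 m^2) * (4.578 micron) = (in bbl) 5.278e-05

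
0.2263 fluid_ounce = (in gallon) 0.001768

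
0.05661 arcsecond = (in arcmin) 0.0009435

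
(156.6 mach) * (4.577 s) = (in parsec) 7.909e-12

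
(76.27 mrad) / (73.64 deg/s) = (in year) 1.882e-09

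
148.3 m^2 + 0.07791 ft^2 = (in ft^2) 1596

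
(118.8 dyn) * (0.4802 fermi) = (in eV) 3.561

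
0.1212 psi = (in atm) 0.008247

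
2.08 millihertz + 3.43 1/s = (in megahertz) 3.432e-06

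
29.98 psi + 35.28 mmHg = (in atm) 2.086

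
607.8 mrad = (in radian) 0.6078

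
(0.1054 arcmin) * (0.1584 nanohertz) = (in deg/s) 2.783e-13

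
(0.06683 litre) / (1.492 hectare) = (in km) 4.479e-12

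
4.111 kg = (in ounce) 145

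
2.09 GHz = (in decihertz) 2.09e+10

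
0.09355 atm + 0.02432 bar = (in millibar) 119.1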